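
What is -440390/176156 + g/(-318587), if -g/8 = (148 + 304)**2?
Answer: 1675929/637174 ≈ 2.6303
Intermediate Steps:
g = -1634432 (g = -8*(148 + 304)**2 = -8*452**2 = -8*204304 = -1634432)
-440390/176156 + g/(-318587) = -440390/176156 - 1634432/(-318587) = -440390*1/176156 - 1634432*(-1/318587) = -5/2 + 1634432/318587 = 1675929/637174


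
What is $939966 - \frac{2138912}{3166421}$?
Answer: $\frac{2976325942774}{3166421} \approx 9.3997 \cdot 10^{5}$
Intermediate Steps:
$939966 - \frac{2138912}{3166421} = \frac{2976325942774}{3166421}$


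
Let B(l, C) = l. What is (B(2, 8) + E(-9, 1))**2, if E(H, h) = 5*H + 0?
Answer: 1849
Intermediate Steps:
E(H, h) = 5*H
(B(2, 8) + E(-9, 1))**2 = (2 + 5*(-9))**2 = (2 - 45)**2 = (-43)**2 = 1849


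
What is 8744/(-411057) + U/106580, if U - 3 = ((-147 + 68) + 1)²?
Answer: 1570168439/43810455060 ≈ 0.035840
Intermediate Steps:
U = 6087 (U = 3 + ((-147 + 68) + 1)² = 3 + (-79 + 1)² = 3 + (-78)² = 3 + 6084 = 6087)
8744/(-411057) + U/106580 = 8744/(-411057) + 6087/106580 = 8744*(-1/411057) + 6087*(1/106580) = -8744/411057 + 6087/106580 = 1570168439/43810455060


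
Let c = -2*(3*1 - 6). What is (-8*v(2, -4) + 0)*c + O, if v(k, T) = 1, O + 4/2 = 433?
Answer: 383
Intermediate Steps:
O = 431 (O = -2 + 433 = 431)
c = 6 (c = -2*(3 - 6) = -2*(-3) = 6)
(-8*v(2, -4) + 0)*c + O = (-8*1 + 0)*6 + 431 = (-8 + 0)*6 + 431 = -8*6 + 431 = -48 + 431 = 383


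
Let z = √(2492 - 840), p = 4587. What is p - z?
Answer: 4587 - 2*√413 ≈ 4546.4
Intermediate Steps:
z = 2*√413 (z = √1652 = 2*√413 ≈ 40.645)
p - z = 4587 - 2*√413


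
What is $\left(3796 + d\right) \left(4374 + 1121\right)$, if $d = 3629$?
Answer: $40800375$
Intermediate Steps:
$\left(3796 + d\right) \left(4374 + 1121\right) = \left(3796 + 3629\right) \left(4374 + 1121\right) = 7425 \cdot 5495 = 40800375$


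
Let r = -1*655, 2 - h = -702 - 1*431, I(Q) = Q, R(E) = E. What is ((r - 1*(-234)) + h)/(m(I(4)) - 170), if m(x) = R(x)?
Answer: -357/83 ≈ -4.3012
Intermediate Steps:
m(x) = x
h = 1135 (h = 2 - (-702 - 1*431) = 2 - (-702 - 431) = 2 - 1*(-1133) = 2 + 1133 = 1135)
r = -655
((r - 1*(-234)) + h)/(m(I(4)) - 170) = ((-655 - 1*(-234)) + 1135)/(4 - 170) = ((-655 + 234) + 1135)/(-166) = (-421 + 1135)*(-1/166) = 714*(-1/166) = -357/83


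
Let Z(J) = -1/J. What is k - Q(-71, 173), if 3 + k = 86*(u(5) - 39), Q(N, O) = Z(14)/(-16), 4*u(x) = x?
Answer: -727889/224 ≈ -3249.5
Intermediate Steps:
u(x) = x/4
Q(N, O) = 1/224 (Q(N, O) = -1/14/(-16) = -1*1/14*(-1/16) = -1/14*(-1/16) = 1/224)
k = -6499/2 (k = -3 + 86*((¼)*5 - 39) = -3 + 86*(5/4 - 39) = -3 + 86*(-151/4) = -3 - 6493/2 = -6499/2 ≈ -3249.5)
k - Q(-71, 173) = -6499/2 - 1*1/224 = -6499/2 - 1/224 = -727889/224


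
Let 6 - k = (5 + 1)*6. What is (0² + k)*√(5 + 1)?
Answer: -30*√6 ≈ -73.485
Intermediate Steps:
k = -30 (k = 6 - (5 + 1)*6 = 6 - 6*6 = 6 - 1*36 = 6 - 36 = -30)
(0² + k)*√(5 + 1) = (0² - 30)*√(5 + 1) = (0 - 30)*√6 = -30*√6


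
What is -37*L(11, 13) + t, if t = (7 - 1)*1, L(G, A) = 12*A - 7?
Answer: -5507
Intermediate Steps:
L(G, A) = -7 + 12*A
t = 6 (t = 6*1 = 6)
-37*L(11, 13) + t = -37*(-7 + 12*13) + 6 = -37*(-7 + 156) + 6 = -37*149 + 6 = -5513 + 6 = -5507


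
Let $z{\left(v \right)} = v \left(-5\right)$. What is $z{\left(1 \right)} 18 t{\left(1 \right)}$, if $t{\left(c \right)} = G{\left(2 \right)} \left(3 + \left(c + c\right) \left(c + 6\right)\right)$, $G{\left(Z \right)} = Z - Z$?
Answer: $0$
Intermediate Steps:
$z{\left(v \right)} = - 5 v$
$G{\left(Z \right)} = 0$
$t{\left(c \right)} = 0$ ($t{\left(c \right)} = 0 \left(3 + \left(c + c\right) \left(c + 6\right)\right) = 0 \left(3 + 2 c \left(6 + c\right)\right) = 0$)
$z{\left(1 \right)} 18 t{\left(1 \right)} = \left(-5\right) 1 \cdot 18 \cdot 0 = \left(-5\right) 18 \cdot 0 = \left(-90\right) 0 = 0$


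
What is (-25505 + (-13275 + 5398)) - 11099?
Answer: -44481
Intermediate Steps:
(-25505 + (-13275 + 5398)) - 11099 = (-25505 - 7877) - 11099 = -33382 - 11099 = -44481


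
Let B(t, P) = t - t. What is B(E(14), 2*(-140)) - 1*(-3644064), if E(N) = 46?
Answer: 3644064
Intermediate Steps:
B(t, P) = 0
B(E(14), 2*(-140)) - 1*(-3644064) = 0 - 1*(-3644064) = 0 + 3644064 = 3644064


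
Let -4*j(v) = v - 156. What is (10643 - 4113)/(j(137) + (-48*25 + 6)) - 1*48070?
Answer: -228695110/4757 ≈ -48076.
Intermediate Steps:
j(v) = 39 - v/4 (j(v) = -(v - 156)/4 = -(-156 + v)/4 = 39 - v/4)
(10643 - 4113)/(j(137) + (-48*25 + 6)) - 1*48070 = (10643 - 4113)/((39 - ¼*137) + (-48*25 + 6)) - 1*48070 = 6530/((39 - 137/4) + (-1200 + 6)) - 48070 = 6530/(19/4 - 1194) - 48070 = 6530/(-4757/4) - 48070 = 6530*(-4/4757) - 48070 = -26120/4757 - 48070 = -228695110/4757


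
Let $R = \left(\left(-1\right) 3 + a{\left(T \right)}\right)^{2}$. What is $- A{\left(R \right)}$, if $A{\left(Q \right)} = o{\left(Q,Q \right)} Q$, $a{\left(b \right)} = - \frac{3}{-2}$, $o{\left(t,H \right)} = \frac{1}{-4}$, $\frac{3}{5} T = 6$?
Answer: $\frac{9}{16} \approx 0.5625$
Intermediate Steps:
$T = 10$ ($T = \frac{5}{3} \cdot 6 = 10$)
$o{\left(t,H \right)} = - \frac{1}{4}$
$a{\left(b \right)} = \frac{3}{2}$ ($a{\left(b \right)} = \left(-3\right) \left(- \frac{1}{2}\right) = \frac{3}{2}$)
$R = \frac{9}{4}$ ($R = \left(\left(-1\right) 3 + \frac{3}{2}\right)^{2} = \left(-3 + \frac{3}{2}\right)^{2} = \left(- \frac{3}{2}\right)^{2} = \frac{9}{4} \approx 2.25$)
$A{\left(Q \right)} = - \frac{Q}{4}$
$- A{\left(R \right)} = - \frac{\left(-1\right) 9}{4 \cdot 4} = \left(-1\right) \left(- \frac{9}{16}\right) = \frac{9}{16}$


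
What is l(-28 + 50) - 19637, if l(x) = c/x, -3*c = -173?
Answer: -1295869/66 ≈ -19634.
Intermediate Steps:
c = 173/3 (c = -1/3*(-173) = 173/3 ≈ 57.667)
l(x) = 173/(3*x)
l(-28 + 50) - 19637 = 173/(3*(-28 + 50)) - 19637 = (173/3)/22 - 19637 = (173/3)*(1/22) - 19637 = 173/66 - 19637 = -1295869/66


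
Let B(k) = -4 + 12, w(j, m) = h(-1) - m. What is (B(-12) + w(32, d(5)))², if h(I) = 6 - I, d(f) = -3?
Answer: 324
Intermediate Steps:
w(j, m) = 7 - m (w(j, m) = (6 - 1*(-1)) - m = (6 + 1) - m = 7 - m)
B(k) = 8
(B(-12) + w(32, d(5)))² = (8 + (7 - 1*(-3)))² = (8 + (7 + 3))² = (8 + 10)² = 18² = 324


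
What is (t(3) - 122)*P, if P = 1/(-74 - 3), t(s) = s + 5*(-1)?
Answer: 124/77 ≈ 1.6104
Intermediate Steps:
t(s) = -5 + s (t(s) = s - 5 = -5 + s)
P = -1/77 (P = 1/(-77) = -1/77 ≈ -0.012987)
(t(3) - 122)*P = ((-5 + 3) - 122)*(-1/77) = (-2 - 122)*(-1/77) = -124*(-1/77) = 124/77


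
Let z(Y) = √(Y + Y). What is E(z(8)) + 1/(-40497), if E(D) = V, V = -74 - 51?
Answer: -5062126/40497 ≈ -125.00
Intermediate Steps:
z(Y) = √2*√Y (z(Y) = √(2*Y) = √2*√Y)
V = -125
E(D) = -125
E(z(8)) + 1/(-40497) = -125 + 1/(-40497) = -125 - 1/40497 = -5062126/40497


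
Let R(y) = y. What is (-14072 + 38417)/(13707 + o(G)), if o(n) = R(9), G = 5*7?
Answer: 2705/1524 ≈ 1.7749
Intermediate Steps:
G = 35
o(n) = 9
(-14072 + 38417)/(13707 + o(G)) = (-14072 + 38417)/(13707 + 9) = 24345/13716 = 24345*(1/13716) = 2705/1524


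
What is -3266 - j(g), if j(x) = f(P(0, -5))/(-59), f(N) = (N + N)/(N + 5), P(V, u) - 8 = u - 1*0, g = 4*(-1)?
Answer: -770773/236 ≈ -3266.0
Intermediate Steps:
g = -4
P(V, u) = 8 + u (P(V, u) = 8 + (u - 1*0) = 8 + (u + 0) = 8 + u)
f(N) = 2*N/(5 + N) (f(N) = (2*N)/(5 + N) = 2*N/(5 + N))
j(x) = -3/236 (j(x) = (2*(8 - 5)/(5 + (8 - 5)))/(-59) = (2*3/(5 + 3))*(-1/59) = (2*3/8)*(-1/59) = (2*3*(⅛))*(-1/59) = (¾)*(-1/59) = -3/236)
-3266 - j(g) = -3266 - 1*(-3/236) = -3266 + 3/236 = -770773/236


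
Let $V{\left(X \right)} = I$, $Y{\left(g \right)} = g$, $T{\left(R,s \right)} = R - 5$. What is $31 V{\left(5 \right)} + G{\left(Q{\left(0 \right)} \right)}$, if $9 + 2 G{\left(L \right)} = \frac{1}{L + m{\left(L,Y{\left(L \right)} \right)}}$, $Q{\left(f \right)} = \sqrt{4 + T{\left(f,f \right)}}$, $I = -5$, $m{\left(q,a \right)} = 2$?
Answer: $- \frac{1593}{10} - \frac{i}{10} \approx -159.3 - 0.1 i$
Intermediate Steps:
$T{\left(R,s \right)} = -5 + R$
$Q{\left(f \right)} = \sqrt{-1 + f}$ ($Q{\left(f \right)} = \sqrt{4 + \left(-5 + f\right)} = \sqrt{-1 + f}$)
$V{\left(X \right)} = -5$
$G{\left(L \right)} = - \frac{9}{2} + \frac{1}{2 \left(2 + L\right)}$ ($G{\left(L \right)} = - \frac{9}{2} + \frac{1}{2 \left(L + 2\right)} = - \frac{9}{2} + \frac{1}{2 \left(2 + L\right)}$)
$31 V{\left(5 \right)} + G{\left(Q{\left(0 \right)} \right)} = 31 \left(-5\right) + \frac{-17 - 9 \sqrt{-1 + 0}}{2 \left(2 + \sqrt{-1 + 0}\right)} = -155 + \frac{-17 - 9 \sqrt{-1}}{2 \left(2 + \sqrt{-1}\right)} = -155 + \frac{-17 - 9 i}{2 \left(2 + i\right)} = -155 + \frac{\frac{2 - i}{5} \left(-17 - 9 i\right)}{2} = -155 + \frac{\left(-17 - 9 i\right) \left(2 - i\right)}{10}$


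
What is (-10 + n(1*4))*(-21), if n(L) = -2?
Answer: 252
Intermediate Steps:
(-10 + n(1*4))*(-21) = (-10 - 2)*(-21) = -12*(-21) = 252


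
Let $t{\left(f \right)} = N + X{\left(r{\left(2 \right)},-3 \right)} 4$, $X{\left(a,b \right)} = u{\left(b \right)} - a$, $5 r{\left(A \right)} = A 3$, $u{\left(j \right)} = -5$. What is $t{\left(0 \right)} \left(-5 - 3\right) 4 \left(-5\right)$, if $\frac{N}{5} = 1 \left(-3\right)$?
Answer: $-6368$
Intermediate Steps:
$r{\left(A \right)} = \frac{3 A}{5}$ ($r{\left(A \right)} = \frac{A 3}{5} = \frac{3 A}{5}$)
$N = -15$ ($N = 5 \cdot 1 \left(-3\right) = 5 \left(-3\right) = -15$)
$X{\left(a,b \right)} = -5 - a$
$t{\left(f \right)} = - \frac{199}{5}$ ($t{\left(f \right)} = -15 + \left(-5 - \frac{3}{5} \cdot 2\right) 4 = -15 + \left(-5 - \frac{6}{5}\right) 4 = -15 - \frac{124}{5} = - \frac{199}{5}$)
$t{\left(0 \right)} \left(-5 - 3\right) 4 \left(-5\right) = - \frac{199 \left(-5 - 3\right) 4}{5} \left(-5\right) = - \frac{199 \left(\left(-8\right) 4\right)}{5} \left(-5\right) = \left(- \frac{199}{5}\right) \left(-32\right) \left(-5\right) = \frac{6368}{5} \left(-5\right) = -6368$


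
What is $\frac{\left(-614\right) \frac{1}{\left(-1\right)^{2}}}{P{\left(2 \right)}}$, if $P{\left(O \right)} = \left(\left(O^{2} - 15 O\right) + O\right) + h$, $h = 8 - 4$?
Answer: $\frac{307}{10} \approx 30.7$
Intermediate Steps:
$h = 4$ ($h = 8 - 4 = 4$)
$P{\left(O \right)} = 4 + O^{2} - 14 O$ ($P{\left(O \right)} = \left(\left(O^{2} - 15 O\right) + O\right) + 4 = \left(O^{2} - 14 O\right) + 4 = 4 + O^{2} - 14 O$)
$\frac{\left(-614\right) \frac{1}{\left(-1\right)^{2}}}{P{\left(2 \right)}} = \frac{\left(-614\right) \frac{1}{\left(-1\right)^{2}}}{4 + 2^{2} - 28} = \frac{\left(-614\right) 1^{-1}}{4 + 4 - 28} = \frac{\left(-614\right) 1}{-20} = \left(-614\right) \left(- \frac{1}{20}\right) = \frac{307}{10}$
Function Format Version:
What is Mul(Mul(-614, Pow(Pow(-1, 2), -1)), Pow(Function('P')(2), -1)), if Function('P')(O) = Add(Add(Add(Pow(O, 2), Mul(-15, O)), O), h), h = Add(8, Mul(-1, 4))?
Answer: Rational(307, 10) ≈ 30.700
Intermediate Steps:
h = 4 (h = Add(8, -4) = 4)
Function('P')(O) = Add(4, Pow(O, 2), Mul(-14, O)) (Function('P')(O) = Add(Add(Add(Pow(O, 2), Mul(-15, O)), O), 4) = Add(Add(Pow(O, 2), Mul(-14, O)), 4) = Add(4, Pow(O, 2), Mul(-14, O)))
Mul(Mul(-614, Pow(Pow(-1, 2), -1)), Pow(Function('P')(2), -1)) = Mul(Mul(-614, Pow(Pow(-1, 2), -1)), Pow(Add(4, Pow(2, 2), Mul(-14, 2)), -1)) = Mul(Mul(-614, Pow(1, -1)), Pow(Add(4, 4, -28), -1)) = Mul(Mul(-614, 1), Pow(-20, -1)) = Mul(-614, Rational(-1, 20)) = Rational(307, 10)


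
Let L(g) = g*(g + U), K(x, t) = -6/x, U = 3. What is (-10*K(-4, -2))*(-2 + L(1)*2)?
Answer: -90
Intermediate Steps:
L(g) = g*(3 + g) (L(g) = g*(g + 3) = g*(3 + g))
(-10*K(-4, -2))*(-2 + L(1)*2) = (-(-60)/(-4))*(-2 + (1*(3 + 1))*2) = (-(-60)*(-1)/4)*(-2 + (1*4)*2) = (-10*3/2)*(-2 + 4*2) = -15*(-2 + 8) = -15*6 = -90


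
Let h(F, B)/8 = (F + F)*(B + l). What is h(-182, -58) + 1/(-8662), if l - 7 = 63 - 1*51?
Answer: 983726015/8662 ≈ 1.1357e+5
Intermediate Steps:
l = 19 (l = 7 + (63 - 1*51) = 7 + (63 - 51) = 7 + 12 = 19)
h(F, B) = 16*F*(19 + B) (h(F, B) = 8*((F + F)*(B + 19)) = 8*((2*F)*(19 + B)) = 8*(2*F*(19 + B)) = 16*F*(19 + B))
h(-182, -58) + 1/(-8662) = 16*(-182)*(19 - 58) + 1/(-8662) = 16*(-182)*(-39) - 1/8662 = 113568 - 1/8662 = 983726015/8662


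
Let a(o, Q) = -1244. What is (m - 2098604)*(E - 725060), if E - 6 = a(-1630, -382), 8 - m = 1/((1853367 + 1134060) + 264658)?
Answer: 4956847721898538978/3252085 ≈ 1.5242e+12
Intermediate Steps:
m = 26016679/3252085 (m = 8 - 1/((1853367 + 1134060) + 264658) = 8 - 1/(2987427 + 264658) = 8 - 1/3252085 = 26016679/3252085 ≈ 8.0000)
E = -1238 (E = 6 - 1244 = -1238)
(m - 2098604)*(E - 725060) = (26016679/3252085 - 2098604)*(-1238 - 725060) = -6824812572661/3252085*(-726298) = 4956847721898538978/3252085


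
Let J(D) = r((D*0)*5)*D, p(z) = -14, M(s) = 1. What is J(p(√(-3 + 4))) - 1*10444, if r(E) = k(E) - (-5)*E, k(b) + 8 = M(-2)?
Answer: -10346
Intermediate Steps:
k(b) = -7 (k(b) = -8 + 1 = -7)
r(E) = -7 + 5*E (r(E) = -7 - (-5)*E = -7 + 5*E)
J(D) = -7*D (J(D) = (-7 + 5*((D*0)*5))*D = (-7 + 5*(0*5))*D = (-7 + 5*0)*D = (-7 + 0)*D = -7*D)
J(p(√(-3 + 4))) - 1*10444 = -7*(-14) - 1*10444 = 98 - 10444 = -10346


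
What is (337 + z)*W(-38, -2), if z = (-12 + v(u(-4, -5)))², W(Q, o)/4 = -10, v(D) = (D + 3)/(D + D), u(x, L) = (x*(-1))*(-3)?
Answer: -151085/8 ≈ -18886.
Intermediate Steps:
u(x, L) = 3*x (u(x, L) = -x*(-3) = 3*x)
v(D) = (3 + D)/(2*D) (v(D) = (3 + D)/((2*D)) = (3 + D)*(1/(2*D)) = (3 + D)/(2*D))
W(Q, o) = -40 (W(Q, o) = 4*(-10) = -40)
z = 8649/64 (z = (-12 + (3 + 3*(-4))/(2*((3*(-4)))))² = (-12 + (½)*(3 - 12)/(-12))² = (-12 + (½)*(-1/12)*(-9))² = (-12 + 3/8)² = (-93/8)² = 8649/64 ≈ 135.14)
(337 + z)*W(-38, -2) = (337 + 8649/64)*(-40) = (30217/64)*(-40) = -151085/8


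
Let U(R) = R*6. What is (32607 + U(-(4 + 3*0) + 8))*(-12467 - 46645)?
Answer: -1928883672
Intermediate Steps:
U(R) = 6*R
(32607 + U(-(4 + 3*0) + 8))*(-12467 - 46645) = (32607 + 6*(-(4 + 3*0) + 8))*(-12467 - 46645) = (32607 + 6*(-(4 + 0) + 8))*(-59112) = (32607 + 6*(-1*4 + 8))*(-59112) = (32607 + 6*(-4 + 8))*(-59112) = (32607 + 6*4)*(-59112) = (32607 + 24)*(-59112) = 32631*(-59112) = -1928883672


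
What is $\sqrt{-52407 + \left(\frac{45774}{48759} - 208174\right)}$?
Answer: $\frac{i \sqrt{68834831316955}}{16253} \approx 510.47 i$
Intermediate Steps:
$\sqrt{-52407 + \left(\frac{45774}{48759} - 208174\right)} = \sqrt{-52407 + \left(45774 \cdot \frac{1}{48759} - 208174\right)} = \sqrt{-52407 + \left(\frac{15258}{16253} - 208174\right)} = \sqrt{-52407 - \frac{3383436764}{16253}} = \sqrt{- \frac{4235207735}{16253}} = \frac{i \sqrt{68834831316955}}{16253}$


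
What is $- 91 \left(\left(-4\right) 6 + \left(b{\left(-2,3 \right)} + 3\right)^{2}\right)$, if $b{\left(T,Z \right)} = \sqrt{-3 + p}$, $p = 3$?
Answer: $1365$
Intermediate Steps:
$b{\left(T,Z \right)} = 0$ ($b{\left(T,Z \right)} = \sqrt{-3 + 3} = \sqrt{0} = 0$)
$- 91 \left(\left(-4\right) 6 + \left(b{\left(-2,3 \right)} + 3\right)^{2}\right) = - 91 \left(\left(-4\right) 6 + \left(0 + 3\right)^{2}\right) = - 91 \left(-24 + 3^{2}\right) = - 91 \left(-24 + 9\right) = \left(-91\right) \left(-15\right) = 1365$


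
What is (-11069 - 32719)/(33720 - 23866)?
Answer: -21894/4927 ≈ -4.4437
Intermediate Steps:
(-11069 - 32719)/(33720 - 23866) = -43788/9854 = -43788*1/9854 = -21894/4927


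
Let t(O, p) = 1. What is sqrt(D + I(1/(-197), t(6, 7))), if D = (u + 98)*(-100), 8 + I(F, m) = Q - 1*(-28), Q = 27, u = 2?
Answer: I*sqrt(9953) ≈ 99.765*I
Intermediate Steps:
I(F, m) = 47 (I(F, m) = -8 + (27 - 1*(-28)) = -8 + (27 + 28) = -8 + 55 = 47)
D = -10000 (D = (2 + 98)*(-100) = 100*(-100) = -10000)
sqrt(D + I(1/(-197), t(6, 7))) = sqrt(-10000 + 47) = sqrt(-9953) = I*sqrt(9953)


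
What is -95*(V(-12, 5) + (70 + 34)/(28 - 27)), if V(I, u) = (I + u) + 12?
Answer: -10355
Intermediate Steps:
V(I, u) = 12 + I + u
-95*(V(-12, 5) + (70 + 34)/(28 - 27)) = -95*((12 - 12 + 5) + (70 + 34)/(28 - 27)) = -95*(5 + 104/1) = -95*(5 + 104*1) = -95*(5 + 104) = -95*109 = -10355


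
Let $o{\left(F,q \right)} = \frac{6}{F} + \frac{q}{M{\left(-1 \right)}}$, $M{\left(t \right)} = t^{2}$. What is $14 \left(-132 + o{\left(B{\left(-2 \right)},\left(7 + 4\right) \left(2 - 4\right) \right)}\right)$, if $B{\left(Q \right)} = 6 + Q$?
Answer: $-2135$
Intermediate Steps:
$o{\left(F,q \right)} = q + \frac{6}{F}$ ($o{\left(F,q \right)} = \frac{6}{F} + \frac{q}{\left(-1\right)^{2}} = \frac{6}{F} + \frac{q}{1} = \frac{6}{F} + q 1 = \frac{6}{F} + q = q + \frac{6}{F}$)
$14 \left(-132 + o{\left(B{\left(-2 \right)},\left(7 + 4\right) \left(2 - 4\right) \right)}\right) = 14 \left(-132 + \left(\left(7 + 4\right) \left(2 - 4\right) + \frac{6}{6 - 2}\right)\right) = 14 \left(-132 + \left(11 \left(-2\right) + \frac{6}{4}\right)\right) = 14 \left(-132 + \left(-22 + 6 \cdot \frac{1}{4}\right)\right) = 14 \left(-132 + \left(-22 + \frac{3}{2}\right)\right) = 14 \left(-132 - \frac{41}{2}\right) = 14 \left(- \frac{305}{2}\right) = -2135$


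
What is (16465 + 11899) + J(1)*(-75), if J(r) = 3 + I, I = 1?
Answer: 28064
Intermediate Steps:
J(r) = 4 (J(r) = 3 + 1 = 4)
(16465 + 11899) + J(1)*(-75) = (16465 + 11899) + 4*(-75) = 28364 - 300 = 28064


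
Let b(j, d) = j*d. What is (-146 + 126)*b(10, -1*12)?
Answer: 2400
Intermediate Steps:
b(j, d) = d*j
(-146 + 126)*b(10, -1*12) = (-146 + 126)*(-1*12*10) = -(-240)*10 = -20*(-120) = 2400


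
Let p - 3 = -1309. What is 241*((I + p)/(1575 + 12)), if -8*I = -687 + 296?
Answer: -2423737/12696 ≈ -190.91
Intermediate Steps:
p = -1306 (p = 3 - 1309 = -1306)
I = 391/8 (I = -(-687 + 296)/8 = -⅛*(-391) = 391/8 ≈ 48.875)
241*((I + p)/(1575 + 12)) = 241*((391/8 - 1306)/(1575 + 12)) = 241*(-10057/8/1587) = 241*(-10057/8*1/1587) = 241*(-10057/12696) = -2423737/12696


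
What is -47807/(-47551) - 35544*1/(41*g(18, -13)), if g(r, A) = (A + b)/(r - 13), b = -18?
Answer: 8511526417/60437321 ≈ 140.83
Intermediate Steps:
g(r, A) = (-18 + A)/(-13 + r) (g(r, A) = (A - 18)/(r - 13) = (-18 + A)/(-13 + r))
-47807/(-47551) - 35544*1/(41*g(18, -13)) = -47807/(-47551) - 35544*(-13 + 18)/(41*(-18 - 13)) = -47807*(-1/47551) - 35544/(41*(-31/5)) = 47807/47551 - 35544/(41*((⅕)*(-31))) = 47807/47551 - 35544/(41*(-31/5)) = 47807/47551 - 35544/(-1271/5) = 47807/47551 - 35544*(-5/1271) = 47807/47551 + 177720/1271 = 8511526417/60437321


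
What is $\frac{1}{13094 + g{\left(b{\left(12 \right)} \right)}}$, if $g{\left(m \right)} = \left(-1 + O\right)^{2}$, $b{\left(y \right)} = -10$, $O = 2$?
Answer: $\frac{1}{13095} \approx 7.6365 \cdot 10^{-5}$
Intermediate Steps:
$g{\left(m \right)} = 1$ ($g{\left(m \right)} = \left(-1 + 2\right)^{2} = 1^{2} = 1$)
$\frac{1}{13094 + g{\left(b{\left(12 \right)} \right)}} = \frac{1}{13094 + 1} = \frac{1}{13095}$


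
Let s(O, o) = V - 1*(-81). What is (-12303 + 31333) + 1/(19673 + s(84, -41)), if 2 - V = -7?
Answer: 376089891/19763 ≈ 19030.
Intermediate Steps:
V = 9 (V = 2 - 1*(-7) = 2 + 7 = 9)
s(O, o) = 90 (s(O, o) = 9 - 1*(-81) = 9 + 81 = 90)
(-12303 + 31333) + 1/(19673 + s(84, -41)) = (-12303 + 31333) + 1/(19673 + 90) = 19030 + 1/19763 = 376089891/19763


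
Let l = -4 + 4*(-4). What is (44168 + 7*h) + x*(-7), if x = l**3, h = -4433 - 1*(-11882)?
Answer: 152311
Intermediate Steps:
h = 7449 (h = -4433 + 11882 = 7449)
l = -20 (l = -4 - 16 = -20)
x = -8000 (x = (-20)**3 = -8000)
(44168 + 7*h) + x*(-7) = (44168 + 7*7449) - 8000*(-7) = (44168 + 52143) + 56000 = 96311 + 56000 = 152311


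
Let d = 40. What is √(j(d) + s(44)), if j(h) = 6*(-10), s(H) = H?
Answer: 4*I ≈ 4.0*I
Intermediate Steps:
j(h) = -60
√(j(d) + s(44)) = √(-60 + 44) = √(-16) = 4*I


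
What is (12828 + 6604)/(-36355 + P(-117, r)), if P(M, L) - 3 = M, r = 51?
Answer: -19432/36469 ≈ -0.53284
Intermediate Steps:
P(M, L) = 3 + M
(12828 + 6604)/(-36355 + P(-117, r)) = (12828 + 6604)/(-36355 + (3 - 117)) = 19432/(-36355 - 114) = 19432/(-36469) = 19432*(-1/36469) = -19432/36469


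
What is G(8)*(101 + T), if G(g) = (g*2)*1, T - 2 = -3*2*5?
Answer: 1168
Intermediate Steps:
T = -28 (T = 2 - 3*2*5 = 2 - 6*5 = 2 - 30 = -28)
G(g) = 2*g (G(g) = (2*g)*1 = 2*g)
G(8)*(101 + T) = (2*8)*(101 - 28) = 16*73 = 1168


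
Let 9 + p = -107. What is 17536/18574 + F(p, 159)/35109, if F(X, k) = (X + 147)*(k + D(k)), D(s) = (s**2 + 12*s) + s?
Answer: 2742339497/108685761 ≈ 25.232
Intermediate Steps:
p = -116 (p = -9 - 107 = -116)
D(s) = s**2 + 13*s
F(X, k) = (147 + X)*(k + k*(13 + k)) (F(X, k) = (X + 147)*(k + k*(13 + k)) = (147 + X)*(k + k*(13 + k)))
17536/18574 + F(p, 159)/35109 = 17536/18574 + (159*(2058 - 116 + 147*159 - 116*(13 + 159)))/35109 = 17536*(1/18574) + (159*(2058 - 116 + 23373 - 116*172))*(1/35109) = 8768/9287 + (159*(2058 - 116 + 23373 - 19952))*(1/35109) = 8768/9287 + (159*5363)*(1/35109) = 8768/9287 + 852717*(1/35109) = 8768/9287 + 284239/11703 = 2742339497/108685761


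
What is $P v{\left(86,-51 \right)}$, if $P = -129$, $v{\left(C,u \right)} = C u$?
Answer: $565794$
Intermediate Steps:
$P v{\left(86,-51 \right)} = - 129 \cdot 86 \left(-51\right) = \left(-129\right) \left(-4386\right) = 565794$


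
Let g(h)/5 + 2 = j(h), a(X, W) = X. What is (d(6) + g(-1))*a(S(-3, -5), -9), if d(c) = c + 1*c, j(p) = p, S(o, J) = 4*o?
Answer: 36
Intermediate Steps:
g(h) = -10 + 5*h
d(c) = 2*c (d(c) = c + c = 2*c)
(d(6) + g(-1))*a(S(-3, -5), -9) = (2*6 + (-10 + 5*(-1)))*(4*(-3)) = (12 + (-10 - 5))*(-12) = (12 - 15)*(-12) = -3*(-12) = 36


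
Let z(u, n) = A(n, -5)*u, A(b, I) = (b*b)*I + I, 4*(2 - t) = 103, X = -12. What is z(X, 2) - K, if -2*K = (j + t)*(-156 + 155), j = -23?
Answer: 2587/8 ≈ 323.38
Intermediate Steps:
t = -95/4 (t = 2 - 1/4*103 = 2 - 103/4 = -95/4 ≈ -23.750)
A(b, I) = I + I*b**2 (A(b, I) = b**2*I + I = I*b**2 + I = I + I*b**2)
K = -187/8 (K = -(-23 - 95/4)*(-156 + 155)/2 = -(-187)*(-1)/8 = -1/2*187/4 = -187/8 ≈ -23.375)
z(u, n) = u*(-5 - 5*n**2) (z(u, n) = (-5*(1 + n**2))*u = (-5 - 5*n**2)*u = u*(-5 - 5*n**2))
z(X, 2) - K = 5*(-12)*(-1 - 1*2**2) - 1*(-187/8) = 5*(-12)*(-1 - 1*4) + 187/8 = 5*(-12)*(-1 - 4) + 187/8 = 5*(-12)*(-5) + 187/8 = 300 + 187/8 = 2587/8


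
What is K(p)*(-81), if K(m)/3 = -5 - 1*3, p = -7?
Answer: 1944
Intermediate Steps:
K(m) = -24 (K(m) = 3*(-5 - 1*3) = 3*(-5 - 3) = 3*(-8) = -24)
K(p)*(-81) = -24*(-81) = 1944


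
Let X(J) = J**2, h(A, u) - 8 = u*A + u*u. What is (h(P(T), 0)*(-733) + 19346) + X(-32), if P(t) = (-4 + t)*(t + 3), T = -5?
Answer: 14506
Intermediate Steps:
P(t) = (-4 + t)*(3 + t)
h(A, u) = 8 + u**2 + A*u (h(A, u) = 8 + (u*A + u*u) = 8 + (A*u + u**2) = 8 + (u**2 + A*u) = 8 + u**2 + A*u)
(h(P(T), 0)*(-733) + 19346) + X(-32) = ((8 + 0**2 + (-12 + (-5)**2 - 1*(-5))*0)*(-733) + 19346) + (-32)**2 = ((8 + 0 + (-12 + 25 + 5)*0)*(-733) + 19346) + 1024 = ((8 + 0 + 18*0)*(-733) + 19346) + 1024 = ((8 + 0 + 0)*(-733) + 19346) + 1024 = (8*(-733) + 19346) + 1024 = (-5864 + 19346) + 1024 = 13482 + 1024 = 14506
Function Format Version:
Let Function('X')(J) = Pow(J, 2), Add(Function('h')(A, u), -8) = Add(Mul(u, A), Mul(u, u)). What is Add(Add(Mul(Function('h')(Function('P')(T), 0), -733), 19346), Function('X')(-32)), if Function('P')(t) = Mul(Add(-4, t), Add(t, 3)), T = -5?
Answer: 14506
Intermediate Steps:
Function('P')(t) = Mul(Add(-4, t), Add(3, t))
Function('h')(A, u) = Add(8, Pow(u, 2), Mul(A, u)) (Function('h')(A, u) = Add(8, Add(Mul(u, A), Mul(u, u))) = Add(8, Add(Mul(A, u), Pow(u, 2))) = Add(8, Add(Pow(u, 2), Mul(A, u))) = Add(8, Pow(u, 2), Mul(A, u)))
Add(Add(Mul(Function('h')(Function('P')(T), 0), -733), 19346), Function('X')(-32)) = Add(Add(Mul(Add(8, Pow(0, 2), Mul(Add(-12, Pow(-5, 2), Mul(-1, -5)), 0)), -733), 19346), Pow(-32, 2)) = Add(Add(Mul(Add(8, 0, Mul(Add(-12, 25, 5), 0)), -733), 19346), 1024) = Add(Add(Mul(Add(8, 0, Mul(18, 0)), -733), 19346), 1024) = Add(Add(Mul(Add(8, 0, 0), -733), 19346), 1024) = Add(Add(Mul(8, -733), 19346), 1024) = Add(Add(-5864, 19346), 1024) = Add(13482, 1024) = 14506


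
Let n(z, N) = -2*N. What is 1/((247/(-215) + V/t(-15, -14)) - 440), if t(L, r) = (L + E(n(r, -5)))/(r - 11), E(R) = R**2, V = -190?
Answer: -3655/1408149 ≈ -0.0025956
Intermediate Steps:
t(L, r) = (100 + L)/(-11 + r) (t(L, r) = (L + (-2*(-5))**2)/(r - 11) = (L + 10**2)/(-11 + r) = (L + 100)/(-11 + r) = (100 + L)/(-11 + r))
1/((247/(-215) + V/t(-15, -14)) - 440) = 1/((247/(-215) - 190*(-11 - 14)/(100 - 15)) - 440) = 1/((247*(-1/215) - 190/(85/(-25))) - 440) = 1/((-247/215 - 190/((-1/25*85))) - 440) = 1/((-247/215 - 190/(-17/5)) - 440) = 1/((-247/215 - 190*(-5/17)) - 440) = 1/((-247/215 + 950/17) - 440) = 1/(200051/3655 - 440) = 1/(-1408149/3655) = -3655/1408149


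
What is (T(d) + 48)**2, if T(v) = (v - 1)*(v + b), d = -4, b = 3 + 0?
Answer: 2809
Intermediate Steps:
b = 3
T(v) = (-1 + v)*(3 + v) (T(v) = (v - 1)*(v + 3) = (-1 + v)*(3 + v))
(T(d) + 48)**2 = ((-3 + (-4)**2 + 2*(-4)) + 48)**2 = ((-3 + 16 - 8) + 48)**2 = (5 + 48)**2 = 53**2 = 2809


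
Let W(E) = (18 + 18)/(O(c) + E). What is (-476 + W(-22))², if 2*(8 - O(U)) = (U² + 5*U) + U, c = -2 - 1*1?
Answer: 83101456/361 ≈ 2.3020e+5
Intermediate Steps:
c = -3 (c = -2 - 1 = -3)
O(U) = 8 - 3*U - U²/2 (O(U) = 8 - ((U² + 5*U) + U)/2 = 8 - (U² + 6*U)/2 = 8 + (-3*U - U²/2) = 8 - 3*U - U²/2)
W(E) = 36/(25/2 + E) (W(E) = (18 + 18)/((8 - 3*(-3) - ½*(-3)²) + E) = 36/((8 + 9 - ½*9) + E) = 36/((8 + 9 - 9/2) + E) = 36/(25/2 + E))
(-476 + W(-22))² = (-476 + 72/(25 + 2*(-22)))² = (-476 + 72/(25 - 44))² = (-476 + 72/(-19))² = (-476 + 72*(-1/19))² = (-476 - 72/19)² = (-9116/19)² = 83101456/361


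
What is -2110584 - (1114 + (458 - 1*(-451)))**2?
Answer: -6203113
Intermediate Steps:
-2110584 - (1114 + (458 - 1*(-451)))**2 = -2110584 - (1114 + (458 + 451))**2 = -2110584 - (1114 + 909)**2 = -2110584 - 1*2023**2 = -2110584 - 1*4092529 = -2110584 - 4092529 = -6203113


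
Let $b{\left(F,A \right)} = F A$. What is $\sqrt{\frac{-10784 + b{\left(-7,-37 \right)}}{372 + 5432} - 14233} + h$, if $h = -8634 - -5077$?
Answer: $-3557 + \frac{3 i \sqrt{13319995723}}{2902} \approx -3557.0 + 119.31 i$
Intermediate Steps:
$b{\left(F,A \right)} = A F$
$h = -3557$ ($h = -8634 + 5077 = -3557$)
$\sqrt{\frac{-10784 + b{\left(-7,-37 \right)}}{372 + 5432} - 14233} + h = \sqrt{\frac{-10784 - -259}{372 + 5432} - 14233} - 3557 = \sqrt{\frac{-10784 + 259}{5804} - 14233} - 3557 = \sqrt{\left(-10525\right) \frac{1}{5804} - 14233} - 3557 = \sqrt{- \frac{10525}{5804} - 14233} - 3557 = \sqrt{- \frac{82618857}{5804}} - 3557 = \frac{3 i \sqrt{13319995723}}{2902} - 3557 = -3557 + \frac{3 i \sqrt{13319995723}}{2902}$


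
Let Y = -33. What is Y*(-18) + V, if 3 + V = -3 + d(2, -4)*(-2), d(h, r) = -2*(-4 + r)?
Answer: 556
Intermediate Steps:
d(h, r) = 8 - 2*r
V = -38 (V = -3 + (-3 + (8 - 2*(-4))*(-2)) = -3 + (-3 + (8 + 8)*(-2)) = -3 + (-3 + 16*(-2)) = -3 + (-3 - 32) = -3 - 35 = -38)
Y*(-18) + V = -33*(-18) - 38 = 594 - 38 = 556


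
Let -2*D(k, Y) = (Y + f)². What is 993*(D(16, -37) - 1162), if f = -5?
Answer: -2029692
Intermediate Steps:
D(k, Y) = -(-5 + Y)²/2 (D(k, Y) = -(Y - 5)²/2 = -(-5 + Y)²/2)
993*(D(16, -37) - 1162) = 993*(-(-5 - 37)²/2 - 1162) = 993*(-½*(-42)² - 1162) = 993*(-½*1764 - 1162) = 993*(-882 - 1162) = 993*(-2044) = -2029692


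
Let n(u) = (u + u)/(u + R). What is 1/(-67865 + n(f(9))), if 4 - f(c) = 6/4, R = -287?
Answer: -569/38615195 ≈ -1.4735e-5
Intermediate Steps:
f(c) = 5/2 (f(c) = 4 - 6/4 = 4 - 1*3/2 = 4 - 3/2 = 5/2)
n(u) = 2*u/(-287 + u) (n(u) = (u + u)/(u - 287) = (2*u)/(-287 + u) = 2*u/(-287 + u))
1/(-67865 + n(f(9))) = 1/(-67865 + 2*(5/2)/(-287 + 5/2)) = 1/(-67865 + 2*(5/2)/(-569/2)) = 1/(-67865 + 2*(5/2)*(-2/569)) = 1/(-67865 - 10/569) = 1/(-38615195/569) = -569/38615195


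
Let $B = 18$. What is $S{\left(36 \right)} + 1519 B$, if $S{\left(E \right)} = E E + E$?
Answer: $28674$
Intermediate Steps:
$S{\left(E \right)} = E + E^{2}$ ($S{\left(E \right)} = E^{2} + E = E + E^{2}$)
$S{\left(36 \right)} + 1519 B = 36 \left(1 + 36\right) + 1519 \cdot 18 = 36 \cdot 37 + 27342 = 1332 + 27342 = 28674$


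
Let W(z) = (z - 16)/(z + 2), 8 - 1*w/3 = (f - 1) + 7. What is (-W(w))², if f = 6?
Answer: 196/25 ≈ 7.8400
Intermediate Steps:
w = -12 (w = 24 - 3*((6 - 1) + 7) = 24 - 3*(5 + 7) = 24 - 3*12 = 24 - 36 = -12)
W(z) = (-16 + z)/(2 + z)
(-W(w))² = (-(-16 - 12)/(2 - 12))² = (-(-28)/(-10))² = (-(-1)*(-28)/10)² = (-1*14/5)² = (-14/5)² = 196/25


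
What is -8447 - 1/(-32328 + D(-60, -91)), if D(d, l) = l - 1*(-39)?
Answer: -273513859/32380 ≈ -8447.0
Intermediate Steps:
D(d, l) = 39 + l (D(d, l) = l + 39 = 39 + l)
-8447 - 1/(-32328 + D(-60, -91)) = -8447 - 1/(-32328 + (39 - 91)) = -8447 - 1/(-32328 - 52) = -8447 - 1/(-32380) = -8447 - 1*(-1/32380) = -8447 + 1/32380 = -273513859/32380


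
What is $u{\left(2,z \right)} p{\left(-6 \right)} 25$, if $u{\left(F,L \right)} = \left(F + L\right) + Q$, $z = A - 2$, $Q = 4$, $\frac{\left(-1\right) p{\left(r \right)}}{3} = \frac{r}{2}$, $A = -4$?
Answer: $0$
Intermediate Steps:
$p{\left(r \right)} = - \frac{3 r}{2}$ ($p{\left(r \right)} = - 3 \frac{r}{2} = - \frac{3 r}{2}$)
$z = -6$ ($z = -4 - 2 = -6$)
$u{\left(F,L \right)} = 4 + F + L$ ($u{\left(F,L \right)} = \left(F + L\right) + 4 = 4 + F + L$)
$u{\left(2,z \right)} p{\left(-6 \right)} 25 = \left(4 + 2 - 6\right) \left(\left(- \frac{3}{2}\right) \left(-6\right)\right) 25 = 0 \cdot 9 \cdot 25 = 0 \cdot 25 = 0$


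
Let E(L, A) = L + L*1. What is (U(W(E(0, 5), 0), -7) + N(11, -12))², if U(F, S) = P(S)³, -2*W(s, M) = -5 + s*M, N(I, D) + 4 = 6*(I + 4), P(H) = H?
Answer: 66049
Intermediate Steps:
E(L, A) = 2*L (E(L, A) = L + L = 2*L)
N(I, D) = 20 + 6*I (N(I, D) = -4 + 6*(I + 4) = -4 + 6*(4 + I) = -4 + (24 + 6*I) = 20 + 6*I)
W(s, M) = 5/2 - M*s/2 (W(s, M) = -(-5 + s*M)/2 = -(-5 + M*s)/2 = 5/2 - M*s/2)
U(F, S) = S³
(U(W(E(0, 5), 0), -7) + N(11, -12))² = ((-7)³ + (20 + 6*11))² = (-343 + (20 + 66))² = (-343 + 86)² = (-257)² = 66049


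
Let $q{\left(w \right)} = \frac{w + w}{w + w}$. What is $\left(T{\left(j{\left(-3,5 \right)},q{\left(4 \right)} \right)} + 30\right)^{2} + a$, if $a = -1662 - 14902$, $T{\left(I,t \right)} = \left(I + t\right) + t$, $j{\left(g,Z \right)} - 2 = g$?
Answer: $-15603$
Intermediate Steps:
$q{\left(w \right)} = 1$ ($q{\left(w \right)} = \frac{2 w}{2 w} = 2 w \frac{1}{2 w} = 1$)
$j{\left(g,Z \right)} = 2 + g$
$T{\left(I,t \right)} = I + 2 t$
$a = -16564$ ($a = -1662 - 14902 = -16564$)
$\left(T{\left(j{\left(-3,5 \right)},q{\left(4 \right)} \right)} + 30\right)^{2} + a = \left(\left(\left(2 - 3\right) + 2 \cdot 1\right) + 30\right)^{2} - 16564 = \left(\left(-1 + 2\right) + 30\right)^{2} - 16564 = \left(1 + 30\right)^{2} - 16564 = 31^{2} - 16564 = 961 - 16564 = -15603$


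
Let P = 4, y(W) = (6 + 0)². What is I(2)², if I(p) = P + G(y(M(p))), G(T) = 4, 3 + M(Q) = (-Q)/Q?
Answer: 64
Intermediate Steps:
M(Q) = -4 (M(Q) = -3 + (-Q)/Q = -3 - 1 = -4)
y(W) = 36 (y(W) = 6² = 36)
I(p) = 8 (I(p) = 4 + 4 = 8)
I(2)² = 8² = 64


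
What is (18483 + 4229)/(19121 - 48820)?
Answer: -1336/1747 ≈ -0.76474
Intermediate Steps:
(18483 + 4229)/(19121 - 48820) = 22712/(-29699) = 22712*(-1/29699) = -1336/1747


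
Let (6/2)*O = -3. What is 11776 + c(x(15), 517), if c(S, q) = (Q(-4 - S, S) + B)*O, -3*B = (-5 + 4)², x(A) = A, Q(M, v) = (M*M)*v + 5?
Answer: 19069/3 ≈ 6356.3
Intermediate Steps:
Q(M, v) = 5 + v*M² (Q(M, v) = M²*v + 5 = v*M² + 5 = 5 + v*M²)
O = -1 (O = (⅓)*(-3) = -1)
B = -⅓ (B = -(-5 + 4)²/3 = -⅓*(-1)² = -⅓*1 = -⅓ ≈ -0.33333)
c(S, q) = -14/3 - S*(-4 - S)² (c(S, q) = ((5 + S*(-4 - S)²) - ⅓)*(-1) = (14/3 + S*(-4 - S)²)*(-1) = -14/3 - S*(-4 - S)²)
11776 + c(x(15), 517) = 11776 + (-14/3 - 1*15*(4 + 15)²) = 11776 + (-14/3 - 1*15*19²) = 11776 + (-14/3 - 1*15*361) = 11776 + (-14/3 - 5415) = 11776 - 16259/3 = 19069/3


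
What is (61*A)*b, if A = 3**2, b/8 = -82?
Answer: -360144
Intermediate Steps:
b = -656 (b = 8*(-82) = -656)
A = 9
(61*A)*b = (61*9)*(-656) = 549*(-656) = -360144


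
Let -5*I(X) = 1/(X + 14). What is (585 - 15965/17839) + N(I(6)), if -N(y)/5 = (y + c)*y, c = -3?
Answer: 20834330461/35678000 ≈ 583.95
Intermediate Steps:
I(X) = -1/(5*(14 + X)) (I(X) = -1/(5*(X + 14)) = -1/(5*(14 + X)))
N(y) = -5*y*(-3 + y) (N(y) = -5*(y - 3)*y = -5*(-3 + y)*y = -5*y*(-3 + y))
(585 - 15965/17839) + N(I(6)) = (585 - 15965/17839) + 5*(-1/(70 + 5*6))*(3 - (-1)/(70 + 5*6)) = (585 - 15965/17839) + 5*(-1/(70 + 30))*(3 - (-1)/(70 + 30)) = (585 - 1*15965/17839) + 5*(-1/100)*(3 - (-1)/100) = (585 - 15965/17839) + 5*(-1*1/100)*(3 - (-1)/100) = 10419850/17839 + 5*(-1/100)*(3 - 1*(-1/100)) = 10419850/17839 + 5*(-1/100)*(3 + 1/100) = 10419850/17839 + 5*(-1/100)*(301/100) = 10419850/17839 - 301/2000 = 20834330461/35678000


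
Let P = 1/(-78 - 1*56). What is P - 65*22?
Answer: -191621/134 ≈ -1430.0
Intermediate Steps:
P = -1/134 (P = 1/(-78 - 56) = 1/(-134) = -1/134 ≈ -0.0074627)
P - 65*22 = -1/134 - 65*22 = -1/134 - 1430 = -191621/134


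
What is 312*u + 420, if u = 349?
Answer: 109308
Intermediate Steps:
312*u + 420 = 312*349 + 420 = 108888 + 420 = 109308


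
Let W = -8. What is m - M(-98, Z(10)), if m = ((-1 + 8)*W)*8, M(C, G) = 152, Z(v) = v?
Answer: -600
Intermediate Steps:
m = -448 (m = ((-1 + 8)*(-8))*8 = (7*(-8))*8 = -56*8 = -448)
m - M(-98, Z(10)) = -448 - 1*152 = -448 - 152 = -600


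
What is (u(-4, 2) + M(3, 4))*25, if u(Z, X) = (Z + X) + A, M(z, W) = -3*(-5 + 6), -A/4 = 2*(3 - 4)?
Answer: 75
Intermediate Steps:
A = 8 (A = -8*(3 - 4) = -8*(-1) = -4*(-2) = 8)
M(z, W) = -3 (M(z, W) = -3*1 = -3)
u(Z, X) = 8 + X + Z (u(Z, X) = (Z + X) + 8 = (X + Z) + 8 = 8 + X + Z)
(u(-4, 2) + M(3, 4))*25 = ((8 + 2 - 4) - 3)*25 = (6 - 3)*25 = 3*25 = 75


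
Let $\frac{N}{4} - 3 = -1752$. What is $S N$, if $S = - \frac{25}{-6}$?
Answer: $-29150$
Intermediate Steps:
$N = -6996$ ($N = 12 + 4 \left(-1752\right) = 12 - 7008 = -6996$)
$S = \frac{25}{6}$ ($S = \left(-25\right) \left(- \frac{1}{6}\right) = \frac{25}{6} \approx 4.1667$)
$S N = \frac{25}{6} \left(-6996\right) = -29150$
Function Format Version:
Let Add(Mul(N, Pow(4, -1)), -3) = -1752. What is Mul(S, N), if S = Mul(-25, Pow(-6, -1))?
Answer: -29150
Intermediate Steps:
N = -6996 (N = Add(12, Mul(4, -1752)) = Add(12, -7008) = -6996)
S = Rational(25, 6) (S = Mul(-25, Rational(-1, 6)) = Rational(25, 6) ≈ 4.1667)
Mul(S, N) = Mul(Rational(25, 6), -6996) = -29150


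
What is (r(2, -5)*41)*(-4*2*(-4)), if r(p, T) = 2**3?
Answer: 10496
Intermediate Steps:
r(p, T) = 8
(r(2, -5)*41)*(-4*2*(-4)) = (8*41)*(-4*2*(-4)) = 328*(-8*(-4)) = 328*32 = 10496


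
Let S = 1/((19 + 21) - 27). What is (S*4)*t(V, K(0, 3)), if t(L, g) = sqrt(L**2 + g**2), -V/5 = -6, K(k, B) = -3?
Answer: 12*sqrt(101)/13 ≈ 9.2768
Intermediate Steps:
V = 30 (V = -5*(-6) = 30)
S = 1/13 (S = 1/(40 - 27) = 1/13 ≈ 0.076923)
(S*4)*t(V, K(0, 3)) = ((1/13)*4)*sqrt(30**2 + (-3)**2) = 4*sqrt(900 + 9)/13 = 4*sqrt(909)/13 = 4*(3*sqrt(101))/13 = 12*sqrt(101)/13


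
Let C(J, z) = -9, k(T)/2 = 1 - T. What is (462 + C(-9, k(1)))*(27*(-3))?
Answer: -36693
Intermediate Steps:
k(T) = 2 - 2*T (k(T) = 2*(1 - T) = 2 - 2*T)
(462 + C(-9, k(1)))*(27*(-3)) = (462 - 9)*(27*(-3)) = 453*(-81) = -36693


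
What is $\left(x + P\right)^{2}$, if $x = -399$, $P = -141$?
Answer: $291600$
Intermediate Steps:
$\left(x + P\right)^{2} = \left(-399 - 141\right)^{2} = \left(-540\right)^{2} = 291600$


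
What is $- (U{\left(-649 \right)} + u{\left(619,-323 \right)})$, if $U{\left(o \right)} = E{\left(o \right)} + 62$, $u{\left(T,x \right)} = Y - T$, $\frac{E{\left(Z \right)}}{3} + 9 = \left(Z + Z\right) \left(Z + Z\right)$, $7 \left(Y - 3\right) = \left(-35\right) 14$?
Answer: $-5053761$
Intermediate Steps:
$Y = -67$ ($Y = 3 + \frac{\left(-35\right) 14}{7} = 3 + \frac{1}{7} \left(-490\right) = 3 - 70 = -67$)
$E{\left(Z \right)} = -27 + 12 Z^{2}$ ($E{\left(Z \right)} = -27 + 3 \left(Z + Z\right) \left(Z + Z\right) = -27 + 3 \cdot 2 Z 2 Z = -27 + 3 \cdot 4 Z^{2} = -27 + 12 Z^{2}$)
$u{\left(T,x \right)} = -67 - T$
$U{\left(o \right)} = 35 + 12 o^{2}$ ($U{\left(o \right)} = \left(-27 + 12 o^{2}\right) + 62 = 35 + 12 o^{2}$)
$- (U{\left(-649 \right)} + u{\left(619,-323 \right)}) = - (\left(35 + 12 \left(-649\right)^{2}\right) - 686) = - (\left(35 + 12 \cdot 421201\right) - 686) = - (\left(35 + 5054412\right) - 686) = - (5054447 - 686) = \left(-1\right) 5053761 = -5053761$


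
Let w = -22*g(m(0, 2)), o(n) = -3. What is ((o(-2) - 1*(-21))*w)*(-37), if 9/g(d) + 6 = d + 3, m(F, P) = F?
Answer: -43956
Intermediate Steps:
g(d) = 9/(-3 + d) (g(d) = 9/(-6 + (d + 3)) = 9/(-6 + (3 + d)) = 9/(-3 + d))
w = 66 (w = -198/(-3 + 0) = -198/(-3) = -198*(-1)/3 = -22*(-3) = 66)
((o(-2) - 1*(-21))*w)*(-37) = ((-3 - 1*(-21))*66)*(-37) = ((-3 + 21)*66)*(-37) = (18*66)*(-37) = 1188*(-37) = -43956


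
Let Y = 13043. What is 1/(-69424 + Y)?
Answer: -1/56381 ≈ -1.7736e-5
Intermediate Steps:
1/(-69424 + Y) = 1/(-69424 + 13043) = 1/(-56381) = -1/56381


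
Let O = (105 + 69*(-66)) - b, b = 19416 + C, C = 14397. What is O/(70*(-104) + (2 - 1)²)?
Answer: 38262/7279 ≈ 5.2565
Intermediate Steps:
b = 33813 (b = 19416 + 14397 = 33813)
O = -38262 (O = (105 + 69*(-66)) - 1*33813 = (105 - 4554) - 33813 = -4449 - 33813 = -38262)
O/(70*(-104) + (2 - 1)²) = -38262/(70*(-104) + (2 - 1)²) = -38262/(-7280 + 1²) = -38262/(-7280 + 1) = -38262/(-7279) = -38262*(-1/7279) = 38262/7279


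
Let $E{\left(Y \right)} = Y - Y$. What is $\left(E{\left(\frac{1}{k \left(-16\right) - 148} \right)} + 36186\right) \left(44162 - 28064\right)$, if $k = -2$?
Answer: $582522228$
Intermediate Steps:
$E{\left(Y \right)} = 0$
$\left(E{\left(\frac{1}{k \left(-16\right) - 148} \right)} + 36186\right) \left(44162 - 28064\right) = \left(0 + 36186\right) \left(44162 - 28064\right) = 36186 \cdot 16098 = 582522228$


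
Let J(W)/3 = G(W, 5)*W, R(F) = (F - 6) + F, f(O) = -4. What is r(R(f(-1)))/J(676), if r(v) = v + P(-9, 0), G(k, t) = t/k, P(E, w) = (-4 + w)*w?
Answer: -14/15 ≈ -0.93333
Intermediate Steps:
P(E, w) = w*(-4 + w)
R(F) = -6 + 2*F (R(F) = (-6 + F) + F = -6 + 2*F)
J(W) = 15 (J(W) = 3*((5/W)*W) = 3*5 = 15)
r(v) = v (r(v) = v + 0*(-4 + 0) = v + 0*(-4) = v + 0 = v)
r(R(f(-1)))/J(676) = (-6 + 2*(-4))/15 = (-6 - 8)*(1/15) = -14*1/15 = -14/15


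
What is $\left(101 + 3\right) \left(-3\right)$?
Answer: $-312$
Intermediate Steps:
$\left(101 + 3\right) \left(-3\right) = 104 \left(-3\right) = -312$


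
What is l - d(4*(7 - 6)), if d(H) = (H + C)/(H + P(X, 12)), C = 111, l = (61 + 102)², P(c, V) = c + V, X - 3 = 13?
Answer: 850093/32 ≈ 26565.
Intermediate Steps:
X = 16 (X = 3 + 13 = 16)
P(c, V) = V + c
l = 26569 (l = 163² = 26569)
d(H) = (111 + H)/(28 + H) (d(H) = (H + 111)/(H + (12 + 16)) = (111 + H)/(H + 28) = (111 + H)/(28 + H))
l - d(4*(7 - 6)) = 26569 - (111 + 4*(7 - 6))/(28 + 4*(7 - 6)) = 26569 - (111 + 4*1)/(28 + 4*1) = 26569 - (111 + 4)/(28 + 4) = 26569 - 115/32 = 850093/32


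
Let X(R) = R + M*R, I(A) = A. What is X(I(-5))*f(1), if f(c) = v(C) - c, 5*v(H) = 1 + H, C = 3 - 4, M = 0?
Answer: 5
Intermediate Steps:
C = -1
v(H) = ⅕ + H/5 (v(H) = (1 + H)/5 = ⅕ + H/5)
f(c) = -c (f(c) = (⅕ + (⅕)*(-1)) - c = (⅕ - ⅕) - c = 0 - c = -c)
X(R) = R (X(R) = R + 0*R = R + 0 = R)
X(I(-5))*f(1) = -(-5) = -5*(-1) = 5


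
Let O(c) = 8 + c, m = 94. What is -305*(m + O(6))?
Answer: -32940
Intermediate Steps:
-305*(m + O(6)) = -305*(94 + (8 + 6)) = -305*(94 + 14) = -305*108 = -32940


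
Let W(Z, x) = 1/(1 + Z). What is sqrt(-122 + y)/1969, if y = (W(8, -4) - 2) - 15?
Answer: 25*I*sqrt(2)/5907 ≈ 0.0059853*I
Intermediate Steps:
y = -152/9 (y = (1/(1 + 8) - 2) - 15 = (1/9 - 2) - 15 = -17/9 - 15 = -152/9 ≈ -16.889)
sqrt(-122 + y)/1969 = sqrt(-122 - 152/9)/1969 = sqrt(-1250/9)*(1/1969) = (25*I*sqrt(2)/3)*(1/1969) = 25*I*sqrt(2)/5907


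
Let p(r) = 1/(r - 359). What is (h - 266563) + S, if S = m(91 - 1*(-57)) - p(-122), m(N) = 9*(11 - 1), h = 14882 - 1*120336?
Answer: -178896886/481 ≈ -3.7193e+5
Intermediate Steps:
h = -105454 (h = 14882 - 120336 = -105454)
p(r) = 1/(-359 + r)
m(N) = 90 (m(N) = 9*10 = 90)
S = 43291/481 (S = 90 - 1/(-359 - 122) = 90 - 1/(-481) = 90 - 1*(-1/481) = 90 + 1/481 = 43291/481 ≈ 90.002)
(h - 266563) + S = (-105454 - 266563) + 43291/481 = -372017 + 43291/481 = -178896886/481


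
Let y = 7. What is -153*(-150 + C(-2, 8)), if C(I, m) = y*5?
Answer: 17595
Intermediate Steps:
C(I, m) = 35 (C(I, m) = 7*5 = 35)
-153*(-150 + C(-2, 8)) = -153*(-150 + 35) = -153*(-115) = 17595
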